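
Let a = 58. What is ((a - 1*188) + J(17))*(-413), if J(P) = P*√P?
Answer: 53690 - 7021*√17 ≈ 24742.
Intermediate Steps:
J(P) = P^(3/2)
((a - 1*188) + J(17))*(-413) = ((58 - 1*188) + 17^(3/2))*(-413) = ((58 - 188) + 17*√17)*(-413) = (-130 + 17*√17)*(-413) = 53690 - 7021*√17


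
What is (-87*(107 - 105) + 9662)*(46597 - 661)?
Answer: 435840768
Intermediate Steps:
(-87*(107 - 105) + 9662)*(46597 - 661) = (-87*2 + 9662)*45936 = (-174 + 9662)*45936 = 9488*45936 = 435840768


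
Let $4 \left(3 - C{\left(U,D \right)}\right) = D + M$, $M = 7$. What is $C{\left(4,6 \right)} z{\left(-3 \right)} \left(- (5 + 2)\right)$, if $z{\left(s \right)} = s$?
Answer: $- \frac{21}{4} \approx -5.25$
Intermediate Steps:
$C{\left(U,D \right)} = \frac{5}{4} - \frac{D}{4}$ ($C{\left(U,D \right)} = 3 - \frac{D + 7}{4} = 3 - \frac{7 + D}{4} = 3 - \left(\frac{7}{4} + \frac{D}{4}\right) = \frac{5}{4} - \frac{D}{4}$)
$C{\left(4,6 \right)} z{\left(-3 \right)} \left(- (5 + 2)\right) = \left(\frac{5}{4} - \frac{3}{2}\right) \left(-3\right) \left(- (5 + 2)\right) = \left(\frac{5}{4} - \frac{3}{2}\right) \left(-3\right) \left(\left(-1\right) 7\right) = \left(- \frac{1}{4}\right) \left(-3\right) \left(-7\right) = \frac{3}{4} \left(-7\right) = - \frac{21}{4}$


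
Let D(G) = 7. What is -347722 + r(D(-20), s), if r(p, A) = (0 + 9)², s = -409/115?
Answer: -347641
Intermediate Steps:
s = -409/115 (s = -409*1/115 = -409/115 ≈ -3.5565)
r(p, A) = 81 (r(p, A) = 9² = 81)
-347722 + r(D(-20), s) = -347722 + 81 = -347641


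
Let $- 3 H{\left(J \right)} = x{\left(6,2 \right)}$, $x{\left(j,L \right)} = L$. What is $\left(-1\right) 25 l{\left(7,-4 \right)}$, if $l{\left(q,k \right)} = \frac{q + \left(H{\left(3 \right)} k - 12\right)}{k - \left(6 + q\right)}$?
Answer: $- \frac{175}{51} \approx -3.4314$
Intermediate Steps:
$H{\left(J \right)} = - \frac{2}{3}$ ($H{\left(J \right)} = \left(- \frac{1}{3}\right) 2 = - \frac{2}{3}$)
$l{\left(q,k \right)} = \frac{-12 + q - \frac{2 k}{3}}{-6 + k - q}$ ($l{\left(q,k \right)} = \frac{q - \left(12 + \frac{2 k}{3}\right)}{k - \left(6 + q\right)} = \frac{q - \left(12 + \frac{2 k}{3}\right)}{-6 + k - q} = \frac{-12 + q - \frac{2 k}{3}}{-6 + k - q}$)
$\left(-1\right) 25 l{\left(7,-4 \right)} = \left(-1\right) 25 \frac{12 - 7 + \frac{2}{3} \left(-4\right)}{6 + 7 - -4} = - 25 \frac{12 - 7 - \frac{8}{3}}{6 + 7 + 4} = - 25 \cdot \frac{1}{17} \cdot \frac{7}{3} = \left(-25\right) \frac{7}{51} = - \frac{175}{51}$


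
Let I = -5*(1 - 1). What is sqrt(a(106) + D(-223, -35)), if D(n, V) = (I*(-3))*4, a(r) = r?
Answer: sqrt(106) ≈ 10.296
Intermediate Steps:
I = 0 (I = -5*0 = 0)
D(n, V) = 0 (D(n, V) = (0*(-3))*4 = 0*4 = 0)
sqrt(a(106) + D(-223, -35)) = sqrt(106 + 0) = sqrt(106)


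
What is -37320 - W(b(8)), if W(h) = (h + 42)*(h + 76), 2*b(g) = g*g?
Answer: -45312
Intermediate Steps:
b(g) = g**2/2 (b(g) = (g*g)/2 = g**2/2)
W(h) = (42 + h)*(76 + h)
-37320 - W(b(8)) = -37320 - (3192 + ((1/2)*8**2)**2 + 118*((1/2)*8**2)) = -37320 - (3192 + ((1/2)*64)**2 + 118*((1/2)*64)) = -37320 - (3192 + 32**2 + 118*32) = -37320 - (3192 + 1024 + 3776) = -37320 - 1*7992 = -37320 - 7992 = -45312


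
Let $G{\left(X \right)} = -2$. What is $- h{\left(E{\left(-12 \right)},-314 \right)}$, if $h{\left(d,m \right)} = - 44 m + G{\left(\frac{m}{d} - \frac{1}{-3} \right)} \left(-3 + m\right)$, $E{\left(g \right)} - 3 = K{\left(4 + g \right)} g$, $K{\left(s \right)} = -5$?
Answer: $-14450$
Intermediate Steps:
$E{\left(g \right)} = 3 - 5 g$
$h{\left(d,m \right)} = 6 - 46 m$ ($h{\left(d,m \right)} = - 44 m - 2 \left(-3 + m\right) = - 44 m - \left(-6 + 2 m\right) = 6 - 46 m$)
$- h{\left(E{\left(-12 \right)},-314 \right)} = - (6 - -14444) = - (6 + 14444) = \left(-1\right) 14450 = -14450$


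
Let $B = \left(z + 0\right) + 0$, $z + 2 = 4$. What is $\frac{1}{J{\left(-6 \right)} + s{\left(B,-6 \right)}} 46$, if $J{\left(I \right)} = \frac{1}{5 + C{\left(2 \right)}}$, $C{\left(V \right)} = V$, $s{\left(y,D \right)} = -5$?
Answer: $- \frac{161}{17} \approx -9.4706$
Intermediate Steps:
$z = 2$ ($z = -2 + 4 = 2$)
$B = 2$ ($B = \left(2 + 0\right) + 0 = 2 + 0 = 2$)
$J{\left(I \right)} = \frac{1}{7}$ ($J{\left(I \right)} = \frac{1}{5 + 2} = \frac{1}{7}$)
$\frac{1}{J{\left(-6 \right)} + s{\left(B,-6 \right)}} 46 = \frac{1}{\frac{1}{7} - 5} \cdot 46 = \frac{1}{- \frac{34}{7}} \cdot 46 = \left(- \frac{7}{34}\right) 46 = - \frac{161}{17}$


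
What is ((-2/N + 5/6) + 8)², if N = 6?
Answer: 289/4 ≈ 72.250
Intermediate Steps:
((-2/N + 5/6) + 8)² = ((-2/6 + 5/6) + 8)² = ((-2*⅙ + 5*(⅙)) + 8)² = ((-⅓ + ⅚) + 8)² = (½ + 8)² = (17/2)² = 289/4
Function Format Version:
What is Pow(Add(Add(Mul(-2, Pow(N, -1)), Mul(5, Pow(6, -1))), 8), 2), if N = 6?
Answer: Rational(289, 4) ≈ 72.250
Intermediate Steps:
Pow(Add(Add(Mul(-2, Pow(N, -1)), Mul(5, Pow(6, -1))), 8), 2) = Pow(Add(Add(Mul(-2, Pow(6, -1)), Mul(5, Pow(6, -1))), 8), 2) = Pow(Add(Add(Mul(-2, Rational(1, 6)), Mul(5, Rational(1, 6))), 8), 2) = Pow(Add(Add(Rational(-1, 3), Rational(5, 6)), 8), 2) = Pow(Add(Rational(1, 2), 8), 2) = Pow(Rational(17, 2), 2) = Rational(289, 4)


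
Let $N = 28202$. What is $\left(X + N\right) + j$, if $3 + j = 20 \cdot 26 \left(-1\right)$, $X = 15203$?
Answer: $42882$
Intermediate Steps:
$j = -523$ ($j = -3 + 20 \cdot 26 \left(-1\right) = -3 + 520 \left(-1\right) = -3 - 520 = -523$)
$\left(X + N\right) + j = \left(15203 + 28202\right) - 523 = 43405 - 523 = 42882$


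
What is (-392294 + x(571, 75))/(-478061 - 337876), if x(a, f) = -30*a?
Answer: 409424/815937 ≈ 0.50178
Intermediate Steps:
(-392294 + x(571, 75))/(-478061 - 337876) = (-392294 - 30*571)/(-478061 - 337876) = (-392294 - 17130)/(-815937) = -409424*(-1/815937) = 409424/815937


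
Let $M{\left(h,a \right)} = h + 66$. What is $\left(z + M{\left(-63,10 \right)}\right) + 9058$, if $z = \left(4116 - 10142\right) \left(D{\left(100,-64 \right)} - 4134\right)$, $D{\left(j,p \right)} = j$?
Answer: $24317945$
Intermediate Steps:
$M{\left(h,a \right)} = 66 + h$
$z = 24308884$ ($z = \left(4116 - 10142\right) \left(100 - 4134\right) = \left(4116 - 10142\right) \left(-4034\right) = \left(-6026\right) \left(-4034\right) = 24308884$)
$\left(z + M{\left(-63,10 \right)}\right) + 9058 = \left(24308884 + \left(66 - 63\right)\right) + 9058 = \left(24308884 + 3\right) + 9058 = 24308887 + 9058 = 24317945$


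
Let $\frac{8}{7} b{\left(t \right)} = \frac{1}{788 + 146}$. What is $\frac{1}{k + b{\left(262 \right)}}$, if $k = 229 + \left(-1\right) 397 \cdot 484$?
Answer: $- \frac{7472}{1434018761} \approx -5.2105 \cdot 10^{-6}$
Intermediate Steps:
$b{\left(t \right)} = \frac{7}{7472}$ ($b{\left(t \right)} = \frac{7}{8 \left(788 + 146\right)} = \frac{7}{8 \cdot 934} = \frac{7}{8} \cdot \frac{1}{934} = \frac{7}{7472}$)
$k = -191919$ ($k = 229 - 192148 = -191919$)
$\frac{1}{k + b{\left(262 \right)}} = \frac{1}{-191919 + \frac{7}{7472}} = \frac{1}{- \frac{1434018761}{7472}} = - \frac{7472}{1434018761}$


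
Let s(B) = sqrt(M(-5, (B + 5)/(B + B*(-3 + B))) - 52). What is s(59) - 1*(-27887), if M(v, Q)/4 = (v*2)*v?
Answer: 27887 + 2*sqrt(37) ≈ 27899.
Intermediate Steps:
M(v, Q) = 8*v**2 (M(v, Q) = 4*((v*2)*v) = 4*((2*v)*v) = 4*(2*v**2) = 8*v**2)
s(B) = 2*sqrt(37) (s(B) = sqrt(8*(-5)**2 - 52) = sqrt(8*25 - 52) = sqrt(200 - 52) = sqrt(148) = 2*sqrt(37))
s(59) - 1*(-27887) = 2*sqrt(37) - 1*(-27887) = 2*sqrt(37) + 27887 = 27887 + 2*sqrt(37)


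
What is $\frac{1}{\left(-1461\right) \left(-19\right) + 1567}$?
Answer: $\frac{1}{29326} \approx 3.4099 \cdot 10^{-5}$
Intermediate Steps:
$\frac{1}{\left(-1461\right) \left(-19\right) + 1567} = \frac{1}{27759 + 1567} = \frac{1}{29326}$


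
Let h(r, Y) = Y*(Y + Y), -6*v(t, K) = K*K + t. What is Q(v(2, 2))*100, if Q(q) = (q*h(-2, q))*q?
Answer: 200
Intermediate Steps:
v(t, K) = -t/6 - K²/6 (v(t, K) = -(K*K + t)/6 = -(K² + t)/6 = -(t + K²)/6 = -t/6 - K²/6)
h(r, Y) = 2*Y² (h(r, Y) = Y*(2*Y) = 2*Y²)
Q(q) = 2*q⁴ (Q(q) = (q*(2*q²))*q = (2*q³)*q = 2*q⁴)
Q(v(2, 2))*100 = (2*(-⅙*2 - ⅙*2²)⁴)*100 = (2*(-⅓ - ⅙*4)⁴)*100 = (2*(-⅓ - ⅔)⁴)*100 = (2*(-1)⁴)*100 = (2*1)*100 = 2*100 = 200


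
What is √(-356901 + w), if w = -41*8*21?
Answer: 3*I*√40421 ≈ 603.15*I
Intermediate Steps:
w = -6888 (w = -328*21 = -6888)
√(-356901 + w) = √(-356901 - 6888) = √(-363789) = 3*I*√40421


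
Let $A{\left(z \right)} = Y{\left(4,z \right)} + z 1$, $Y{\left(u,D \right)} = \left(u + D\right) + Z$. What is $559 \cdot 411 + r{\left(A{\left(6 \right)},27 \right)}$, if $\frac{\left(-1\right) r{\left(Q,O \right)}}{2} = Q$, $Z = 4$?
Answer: $229709$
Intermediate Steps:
$Y{\left(u,D \right)} = 4 + D + u$ ($Y{\left(u,D \right)} = \left(u + D\right) + 4 = \left(D + u\right) + 4 = 4 + D + u$)
$A{\left(z \right)} = 8 + 2 z$ ($A{\left(z \right)} = \left(4 + z + 4\right) + z 1 = \left(8 + z\right) + z = 8 + 2 z$)
$r{\left(Q,O \right)} = - 2 Q$
$559 \cdot 411 + r{\left(A{\left(6 \right)},27 \right)} = 559 \cdot 411 - 2 \left(8 + 2 \cdot 6\right) = 229749 - 2 \left(8 + 12\right) = 229749 - 40 = 229709$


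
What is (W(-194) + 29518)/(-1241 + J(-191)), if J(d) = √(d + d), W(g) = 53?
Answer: -36697611/1540463 - 29571*I*√382/1540463 ≈ -23.822 - 0.37519*I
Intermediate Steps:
J(d) = √2*√d (J(d) = √(2*d) = √2*√d)
(W(-194) + 29518)/(-1241 + J(-191)) = (53 + 29518)/(-1241 + √2*√(-191)) = 29571/(-1241 + √2*(I*√191)) = 29571/(-1241 + I*√382)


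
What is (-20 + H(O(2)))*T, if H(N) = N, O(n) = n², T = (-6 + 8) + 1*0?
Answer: -32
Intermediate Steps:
T = 2 (T = 2 + 0 = 2)
(-20 + H(O(2)))*T = (-20 + 2²)*2 = (-20 + 4)*2 = -16*2 = -32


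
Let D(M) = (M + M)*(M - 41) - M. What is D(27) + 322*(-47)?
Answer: -15917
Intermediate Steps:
D(M) = -M + 2*M*(-41 + M) (D(M) = (2*M)*(-41 + M) - M = 2*M*(-41 + M) - M = -M + 2*M*(-41 + M))
D(27) + 322*(-47) = 27*(-83 + 2*27) + 322*(-47) = 27*(-83 + 54) - 15134 = 27*(-29) - 15134 = -783 - 15134 = -15917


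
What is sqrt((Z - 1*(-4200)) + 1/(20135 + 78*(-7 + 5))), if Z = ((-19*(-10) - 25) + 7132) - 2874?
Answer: 3*sqrt(382440055858)/19979 ≈ 92.860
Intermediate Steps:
Z = 4423 (Z = ((190 - 25) + 7132) - 2874 = (165 + 7132) - 2874 = 7297 - 2874 = 4423)
sqrt((Z - 1*(-4200)) + 1/(20135 + 78*(-7 + 5))) = sqrt((4423 - 1*(-4200)) + 1/(20135 + 78*(-7 + 5))) = sqrt((4423 + 4200) + 1/(20135 + 78*(-2))) = sqrt(8623 + 1/(20135 - 156)) = sqrt(8623 + 1/19979) = sqrt(172278918/19979) = 3*sqrt(382440055858)/19979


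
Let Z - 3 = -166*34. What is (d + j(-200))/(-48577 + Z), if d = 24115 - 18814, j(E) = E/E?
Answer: -2651/27109 ≈ -0.097790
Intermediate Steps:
j(E) = 1
d = 5301
Z = -5641 (Z = 3 - 166*34 = 3 - 5644 = -5641)
(d + j(-200))/(-48577 + Z) = (5301 + 1)/(-48577 - 5641) = 5302/(-54218) = 5302*(-1/54218) = -2651/27109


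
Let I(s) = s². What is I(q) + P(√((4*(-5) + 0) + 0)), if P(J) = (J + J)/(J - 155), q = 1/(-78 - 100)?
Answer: 258281/152368356 - 124*I*√5/4809 ≈ 0.0016951 - 0.057657*I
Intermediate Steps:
q = -1/178 (q = 1/(-178) = -1/178 ≈ -0.0056180)
P(J) = 2*J/(-155 + J) (P(J) = (2*J)/(-155 + J) = 2*J/(-155 + J))
I(q) + P(√((4*(-5) + 0) + 0)) = (-1/178)² + 2*√((4*(-5) + 0) + 0)/(-155 + √((4*(-5) + 0) + 0)) = 1/31684 + 2*√((-20 + 0) + 0)/(-155 + √((-20 + 0) + 0)) = 1/31684 + 2*√(-20 + 0)/(-155 + √(-20 + 0)) = 1/31684 + 2*√(-20)/(-155 + √(-20)) = 1/31684 + 2*(2*I*√5)/(-155 + 2*I*√5) = 1/31684 + 4*I*√5/(-155 + 2*I*√5)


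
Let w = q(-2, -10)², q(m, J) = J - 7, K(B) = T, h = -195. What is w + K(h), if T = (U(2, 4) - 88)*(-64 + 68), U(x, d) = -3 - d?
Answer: -91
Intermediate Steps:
T = -380 (T = ((-3 - 1*4) - 88)*(-64 + 68) = ((-3 - 4) - 88)*4 = (-7 - 88)*4 = -95*4 = -380)
K(B) = -380
q(m, J) = -7 + J
w = 289 (w = (-7 - 10)² = (-17)² = 289)
w + K(h) = 289 - 380 = -91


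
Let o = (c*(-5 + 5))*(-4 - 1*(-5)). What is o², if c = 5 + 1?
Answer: 0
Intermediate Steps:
c = 6
o = 0 (o = (6*(-5 + 5))*(-4 - 1*(-5)) = (6*0)*(-4 + 5) = 0*1 = 0)
o² = 0² = 0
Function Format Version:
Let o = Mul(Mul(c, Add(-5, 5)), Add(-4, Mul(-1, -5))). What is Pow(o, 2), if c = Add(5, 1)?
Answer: 0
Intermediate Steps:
c = 6
o = 0 (o = Mul(Mul(6, Add(-5, 5)), Add(-4, Mul(-1, -5))) = Mul(Mul(6, 0), Add(-4, 5)) = Mul(0, 1) = 0)
Pow(o, 2) = Pow(0, 2) = 0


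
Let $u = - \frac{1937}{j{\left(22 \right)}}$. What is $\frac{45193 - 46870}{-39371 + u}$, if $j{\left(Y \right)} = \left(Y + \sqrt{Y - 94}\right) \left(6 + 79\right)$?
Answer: $\frac{265235772768330}{6227094079698049} + \frac{1656657990 i \sqrt{2}}{6227094079698049} \approx 0.042594 + 3.7624 \cdot 10^{-7} i$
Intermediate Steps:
$j{\left(Y \right)} = 85 Y + 85 \sqrt{-94 + Y}$ ($j{\left(Y \right)} = \left(Y + \sqrt{-94 + Y}\right) 85 = 85 Y + 85 \sqrt{-94 + Y}$)
$u = - \frac{1937}{1870 + 510 i \sqrt{2}}$ ($u = - \frac{1937}{85 \cdot 22 + 85 \sqrt{-94 + 22}} = - \frac{1937}{1870 + 85 \sqrt{-72}} = - \frac{1937}{1870 + 85 \cdot 6 i \sqrt{2}} = - \frac{1937}{1870 + 510 i \sqrt{2}} \approx -0.90169 + 0.34778 i$)
$\frac{45193 - 46870}{-39371 + u} = \frac{45193 - 46870}{-39371 - \left(\frac{21307}{23630} - \frac{5811 i \sqrt{2}}{23630}\right)} = - \frac{1677}{- \frac{930358037}{23630} + \frac{5811 i \sqrt{2}}{23630}}$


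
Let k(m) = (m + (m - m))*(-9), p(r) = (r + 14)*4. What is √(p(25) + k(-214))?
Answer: √2082 ≈ 45.629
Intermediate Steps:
p(r) = 56 + 4*r (p(r) = (14 + r)*4 = 56 + 4*r)
k(m) = -9*m (k(m) = (m + 0)*(-9) = m*(-9) = -9*m)
√(p(25) + k(-214)) = √((56 + 4*25) - 9*(-214)) = √((56 + 100) + 1926) = √(156 + 1926) = √2082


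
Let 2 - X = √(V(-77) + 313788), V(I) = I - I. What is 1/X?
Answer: -1/156892 - √78447/156892 ≈ -0.0017916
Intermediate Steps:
V(I) = 0
X = 2 - 2*√78447 (X = 2 - √(0 + 313788) = 2 - √313788 = 2 - 2*√78447 ≈ -558.17)
1/X = 1/(2 - 2*√78447)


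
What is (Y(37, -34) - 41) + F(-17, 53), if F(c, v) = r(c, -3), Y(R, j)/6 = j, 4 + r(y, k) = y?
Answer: -266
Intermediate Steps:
r(y, k) = -4 + y
Y(R, j) = 6*j
F(c, v) = -4 + c
(Y(37, -34) - 41) + F(-17, 53) = (6*(-34) - 41) + (-4 - 17) = (-204 - 41) - 21 = -245 - 21 = -266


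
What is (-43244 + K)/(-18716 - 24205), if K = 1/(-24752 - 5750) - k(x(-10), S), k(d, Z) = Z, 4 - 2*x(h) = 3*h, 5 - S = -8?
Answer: 1319425015/1309176342 ≈ 1.0078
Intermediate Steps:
S = 13 (S = 5 - 1*(-8) = 5 + 8 = 13)
x(h) = 2 - 3*h/2
K = -396527/30502 (K = 1/(-24752 - 5750) - 1*13 = 1/(-30502) - 13 = -1/30502 - 13 = -396527/30502 ≈ -13.000)
(-43244 + K)/(-18716 - 24205) = (-43244 - 396527/30502)/(-18716 - 24205) = -1319425015/30502/(-42921) = -1319425015/30502*(-1/42921) = 1319425015/1309176342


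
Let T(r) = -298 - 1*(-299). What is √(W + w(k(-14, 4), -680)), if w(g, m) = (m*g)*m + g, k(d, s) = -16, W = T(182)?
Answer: I*√7398415 ≈ 2720.0*I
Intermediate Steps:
T(r) = 1 (T(r) = -298 + 299 = 1)
W = 1
w(g, m) = g + g*m² (w(g, m) = (g*m)*m + g = g*m² + g = g + g*m²)
√(W + w(k(-14, 4), -680)) = √(1 - 16*(1 + (-680)²)) = √(1 - 16*(1 + 462400)) = √(1 - 16*462401) = √(1 - 7398416) = √(-7398415) = I*√7398415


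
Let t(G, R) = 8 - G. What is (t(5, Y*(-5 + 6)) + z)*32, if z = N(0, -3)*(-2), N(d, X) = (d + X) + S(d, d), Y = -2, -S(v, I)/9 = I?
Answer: 288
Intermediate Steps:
S(v, I) = -9*I
N(d, X) = X - 8*d (N(d, X) = (d + X) - 9*d = (X + d) - 9*d = X - 8*d)
z = 6 (z = (-3 - 8*0)*(-2) = (-3 + 0)*(-2) = -3*(-2) = 6)
(t(5, Y*(-5 + 6)) + z)*32 = ((8 - 1*5) + 6)*32 = ((8 - 5) + 6)*32 = (3 + 6)*32 = 9*32 = 288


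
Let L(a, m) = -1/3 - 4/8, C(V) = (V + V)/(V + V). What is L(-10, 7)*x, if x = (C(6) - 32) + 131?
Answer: -250/3 ≈ -83.333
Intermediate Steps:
C(V) = 1 (C(V) = (2*V)/((2*V)) = (2*V)*(1/(2*V)) = 1)
L(a, m) = -⅚ (L(a, m) = -1*⅓ - 4*⅛ = -⅓ - ½ = -⅚)
x = 100 (x = (1 - 32) + 131 = -31 + 131 = 100)
L(-10, 7)*x = -⅚*100 = -250/3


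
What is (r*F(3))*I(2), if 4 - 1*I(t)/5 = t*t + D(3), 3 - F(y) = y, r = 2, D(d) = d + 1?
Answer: 0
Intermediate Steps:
D(d) = 1 + d
F(y) = 3 - y
I(t) = -5*t² (I(t) = 20 - 5*(t*t + (1 + 3)) = 20 - 5*(t² + 4) = 20 - 5*(4 + t²) = 20 + (-20 - 5*t²) = -5*t²)
(r*F(3))*I(2) = (2*(3 - 1*3))*(-5*2²) = (2*(3 - 3))*(-5*4) = (2*0)*(-20) = 0*(-20) = 0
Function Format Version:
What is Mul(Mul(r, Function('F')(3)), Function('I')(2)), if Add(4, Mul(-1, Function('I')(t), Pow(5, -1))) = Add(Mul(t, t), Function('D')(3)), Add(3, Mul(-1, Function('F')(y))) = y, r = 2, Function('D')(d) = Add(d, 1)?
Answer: 0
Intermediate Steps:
Function('D')(d) = Add(1, d)
Function('F')(y) = Add(3, Mul(-1, y))
Function('I')(t) = Mul(-5, Pow(t, 2)) (Function('I')(t) = Add(20, Mul(-5, Add(Mul(t, t), Add(1, 3)))) = Add(20, Mul(-5, Add(Pow(t, 2), 4))) = Add(20, Mul(-5, Add(4, Pow(t, 2)))) = Add(20, Add(-20, Mul(-5, Pow(t, 2)))) = Mul(-5, Pow(t, 2)))
Mul(Mul(r, Function('F')(3)), Function('I')(2)) = Mul(Mul(2, Add(3, Mul(-1, 3))), Mul(-5, Pow(2, 2))) = Mul(Mul(2, Add(3, -3)), Mul(-5, 4)) = Mul(Mul(2, 0), -20) = Mul(0, -20) = 0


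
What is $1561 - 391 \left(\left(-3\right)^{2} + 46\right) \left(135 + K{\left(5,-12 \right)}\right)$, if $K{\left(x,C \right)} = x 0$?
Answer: $-2901614$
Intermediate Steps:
$K{\left(x,C \right)} = 0$
$1561 - 391 \left(\left(-3\right)^{2} + 46\right) \left(135 + K{\left(5,-12 \right)}\right) = 1561 - 391 \left(\left(-3\right)^{2} + 46\right) \left(135 + 0\right) = 1561 - 391 \left(9 + 46\right) 135 = 1561 - 391 \cdot 55 \cdot 135 = 1561 - 2903175 = -2901614$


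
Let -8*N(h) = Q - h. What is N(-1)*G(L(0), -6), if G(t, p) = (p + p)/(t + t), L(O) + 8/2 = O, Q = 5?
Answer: -9/8 ≈ -1.1250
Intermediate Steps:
N(h) = -5/8 + h/8 (N(h) = -(5 - h)/8 = -5/8 + h/8)
L(O) = -4 + O
G(t, p) = p/t (G(t, p) = (2*p)/((2*t)) = (2*p)*(1/(2*t)) = p/t)
N(-1)*G(L(0), -6) = (-5/8 + (⅛)*(-1))*(-6/(-4 + 0)) = (-5/8 - ⅛)*(-6/(-4)) = -(-9)*(-1)/(2*4) = -¾*3/2 = -9/8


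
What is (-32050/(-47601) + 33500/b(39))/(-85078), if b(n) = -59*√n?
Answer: -16025/2024898939 + 16750*√39/97882239 ≈ 0.0010608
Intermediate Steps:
(-32050/(-47601) + 33500/b(39))/(-85078) = (-32050/(-47601) + 33500/((-59*√39)))/(-85078) = (-32050*(-1/47601) + 33500*(-√39/2301))*(-1/85078) = (32050/47601 - 33500*√39/2301)*(-1/85078) = -16025/2024898939 + 16750*√39/97882239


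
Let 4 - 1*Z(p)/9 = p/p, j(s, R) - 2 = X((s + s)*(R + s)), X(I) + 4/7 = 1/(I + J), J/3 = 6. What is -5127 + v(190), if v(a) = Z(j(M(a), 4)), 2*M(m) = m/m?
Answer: -5100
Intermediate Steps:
J = 18 (J = 3*6 = 18)
M(m) = ½ (M(m) = (m/m)/2 = (½)*1 = ½)
X(I) = -4/7 + 1/(18 + I) (X(I) = -4/7 + 1/(I + 18) = -4/7 + 1/(18 + I))
j(s, R) = 2 + (-65 - 8*s*(R + s))/(7*(18 + 2*s*(R + s))) (j(s, R) = 2 + (-65 - 4*(s + s)*(R + s))/(7*(18 + (s + s)*(R + s))) = 2 + (-65 - 4*2*s*(R + s))/(7*(18 + (2*s)*(R + s))) = 2 + (-65 - 8*s*(R + s))/(7*(18 + 2*s*(R + s))))
Z(p) = 27 (Z(p) = 36 - 9*p/p = 36 - 9*1 = 36 - 9 = 27)
v(a) = 27
-5127 + v(190) = -5127 + 27 = -5100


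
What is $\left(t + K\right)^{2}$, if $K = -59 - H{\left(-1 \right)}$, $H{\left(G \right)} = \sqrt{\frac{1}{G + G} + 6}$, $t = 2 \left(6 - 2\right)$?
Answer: $\frac{\left(102 + \sqrt{22}\right)^{2}}{4} \approx 2845.7$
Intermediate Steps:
$t = 8$ ($t = 2 \cdot 4 = 8$)
$H{\left(G \right)} = \sqrt{6 + \frac{1}{2 G}}$ ($H{\left(G \right)} = \sqrt{\frac{1}{2 G} + 6} = \sqrt{6 + \frac{1}{2 G}}$)
$K = -59 - \frac{\sqrt{22}}{2}$ ($K = -59 - \frac{\sqrt{24 + \frac{2}{-1}}}{2} = -59 - \frac{\sqrt{24 + 2 \left(-1\right)}}{2} = -59 - \frac{\sqrt{24 - 2}}{2} = -59 - \frac{\sqrt{22}}{2} \approx -61.345$)
$\left(t + K\right)^{2} = \left(8 - \left(59 + \frac{\sqrt{22}}{2}\right)\right)^{2} = \left(-51 - \frac{\sqrt{22}}{2}\right)^{2}$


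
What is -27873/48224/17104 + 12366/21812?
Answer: 2549789228115/4497761433088 ≈ 0.56690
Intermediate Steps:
-27873/48224/17104 + 12366/21812 = -27873*1/48224*(1/17104) + 12366*(1/21812) = -27873/48224*1/17104 + 6183/10906 = -27873/824823296 + 6183/10906 = 2549789228115/4497761433088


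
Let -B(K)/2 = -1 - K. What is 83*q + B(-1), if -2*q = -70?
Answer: 2905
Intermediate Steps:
q = 35 (q = -½*(-70) = 35)
B(K) = 2 + 2*K (B(K) = -2*(-1 - K) = 2 + 2*K)
83*q + B(-1) = 83*35 + (2 + 2*(-1)) = 2905 + (2 - 2) = 2905 + 0 = 2905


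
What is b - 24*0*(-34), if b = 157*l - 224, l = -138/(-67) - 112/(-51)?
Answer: 1517686/3417 ≈ 444.16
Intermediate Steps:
l = 14542/3417 (l = -138*(-1/67) - 112*(-1/51) = 138/67 + 112/51 = 14542/3417 ≈ 4.2558)
b = 1517686/3417 (b = 157*(14542/3417) - 224 = 2283094/3417 - 224 = 1517686/3417 ≈ 444.16)
b - 24*0*(-34) = 1517686/3417 - 24*0*(-34) = 1517686/3417 + 0*(-34) = 1517686/3417 + 0 = 1517686/3417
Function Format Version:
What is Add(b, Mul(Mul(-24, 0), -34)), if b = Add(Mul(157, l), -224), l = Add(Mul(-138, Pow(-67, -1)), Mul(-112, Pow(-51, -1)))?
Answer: Rational(1517686, 3417) ≈ 444.16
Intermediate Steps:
l = Rational(14542, 3417) (l = Add(Mul(-138, Rational(-1, 67)), Mul(-112, Rational(-1, 51))) = Add(Rational(138, 67), Rational(112, 51)) = Rational(14542, 3417) ≈ 4.2558)
b = Rational(1517686, 3417) (b = Add(Mul(157, Rational(14542, 3417)), -224) = Add(Rational(2283094, 3417), -224) = Rational(1517686, 3417) ≈ 444.16)
Add(b, Mul(Mul(-24, 0), -34)) = Add(Rational(1517686, 3417), Mul(Mul(-24, 0), -34)) = Add(Rational(1517686, 3417), Mul(0, -34)) = Add(Rational(1517686, 3417), 0) = Rational(1517686, 3417)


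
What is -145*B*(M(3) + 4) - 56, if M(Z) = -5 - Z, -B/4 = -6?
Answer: 13864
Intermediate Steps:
B = 24 (B = -4*(-6) = 24)
-145*B*(M(3) + 4) - 56 = -3480*((-5 - 1*3) + 4) - 56 = -3480*((-5 - 3) + 4) - 56 = -3480*(-8 + 4) - 56 = -3480*(-4) - 56 = -145*(-96) - 56 = 13920 - 56 = 13864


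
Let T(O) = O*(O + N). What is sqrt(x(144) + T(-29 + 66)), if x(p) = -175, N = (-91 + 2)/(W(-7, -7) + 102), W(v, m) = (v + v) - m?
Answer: sqrt(10463015)/95 ≈ 34.049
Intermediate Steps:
W(v, m) = -m + 2*v (W(v, m) = 2*v - m = -m + 2*v)
N = -89/95 (N = (-91 + 2)/((-1*(-7) + 2*(-7)) + 102) = -89/((7 - 14) + 102) = -89/(-7 + 102) = -89/95 ≈ -0.93684)
T(O) = O*(-89/95 + O) (T(O) = O*(O - 89/95) = O*(-89/95 + O))
sqrt(x(144) + T(-29 + 66)) = sqrt(-175 + (-29 + 66)*(-89 + 95*(-29 + 66))/95) = sqrt(-175 + (1/95)*37*(-89 + 95*37)) = sqrt(-175 + (1/95)*37*(-89 + 3515)) = sqrt(-175 + (1/95)*37*3426) = sqrt(-175 + 126762/95) = sqrt(110137/95) = sqrt(10463015)/95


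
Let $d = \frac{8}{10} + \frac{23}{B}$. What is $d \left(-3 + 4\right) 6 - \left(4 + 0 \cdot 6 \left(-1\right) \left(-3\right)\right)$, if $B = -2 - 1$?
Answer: $- \frac{226}{5} \approx -45.2$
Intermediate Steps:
$B = -3$ ($B = -2 - 1 = -3$)
$d = - \frac{103}{15}$ ($d = \frac{8}{10} + \frac{23}{-3} = 8 \cdot \frac{1}{10} + 23 \left(- \frac{1}{3}\right) = \frac{4}{5} - \frac{23}{3} = - \frac{103}{15} \approx -6.8667$)
$d \left(-3 + 4\right) 6 - \left(4 + 0 \cdot 6 \left(-1\right) \left(-3\right)\right) = - \frac{103 \left(-3 + 4\right) 6}{15} - \left(4 + 0 \cdot 6 \left(-1\right) \left(-3\right)\right) = - \frac{103 \cdot 1 \cdot 6}{15} - \left(4 + 0 \left(\left(-6\right) \left(-3\right)\right)\right) = \left(- \frac{103}{15}\right) 6 + \left(0 \cdot 18 - 4\right) = - \frac{206}{5} + \left(0 - 4\right) = - \frac{206}{5} - 4 = - \frac{226}{5}$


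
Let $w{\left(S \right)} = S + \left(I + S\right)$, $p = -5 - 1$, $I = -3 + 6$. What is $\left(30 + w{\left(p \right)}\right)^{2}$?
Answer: $441$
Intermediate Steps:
$I = 3$
$p = -6$ ($p = -5 - 1 = -6$)
$w{\left(S \right)} = 3 + 2 S$ ($w{\left(S \right)} = S + \left(3 + S\right) = 3 + 2 S$)
$\left(30 + w{\left(p \right)}\right)^{2} = \left(30 + \left(3 + 2 \left(-6\right)\right)\right)^{2} = \left(30 + \left(3 - 12\right)\right)^{2} = \left(30 - 9\right)^{2} = 21^{2} = 441$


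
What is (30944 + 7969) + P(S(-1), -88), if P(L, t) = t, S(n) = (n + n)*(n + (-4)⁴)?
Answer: 38825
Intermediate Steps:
S(n) = 2*n*(256 + n) (S(n) = (2*n)*(n + 256) = (2*n)*(256 + n) = 2*n*(256 + n))
(30944 + 7969) + P(S(-1), -88) = (30944 + 7969) - 88 = 38913 - 88 = 38825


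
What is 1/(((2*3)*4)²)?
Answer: 1/576 ≈ 0.0017361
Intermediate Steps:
1/(((2*3)*4)²) = 1/((6*4)²) = 1/(24²) = 1/576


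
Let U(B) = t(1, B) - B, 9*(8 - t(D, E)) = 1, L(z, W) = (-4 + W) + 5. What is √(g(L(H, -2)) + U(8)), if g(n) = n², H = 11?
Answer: 2*√2/3 ≈ 0.94281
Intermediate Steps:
L(z, W) = 1 + W
t(D, E) = 71/9 (t(D, E) = 8 - ⅑*1 = 8 - ⅑ = 71/9)
U(B) = 71/9 - B
√(g(L(H, -2)) + U(8)) = √((1 - 2)² + (71/9 - 1*8)) = √((-1)² + (71/9 - 8)) = √(1 - ⅑) = √(8/9) = 2*√2/3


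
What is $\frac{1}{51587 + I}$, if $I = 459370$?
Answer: $\frac{1}{510957} \approx 1.9571 \cdot 10^{-6}$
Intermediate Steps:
$\frac{1}{51587 + I} = \frac{1}{51587 + 459370} = \frac{1}{510957}$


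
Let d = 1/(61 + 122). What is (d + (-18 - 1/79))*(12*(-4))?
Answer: 4165280/4819 ≈ 864.35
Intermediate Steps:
d = 1/183 ≈ 0.0054645
(d + (-18 - 1/79))*(12*(-4)) = (1/183 + (-18 - 1/79))*(12*(-4)) = (1/183 + (-18 - 1*1/79))*(-48) = (1/183 + (-18 - 1/79))*(-48) = (1/183 - 1423/79)*(-48) = -260330/14457*(-48) = 4165280/4819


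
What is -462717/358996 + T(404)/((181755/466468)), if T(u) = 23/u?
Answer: -7531318121599/6590181115980 ≈ -1.1428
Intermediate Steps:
-462717/358996 + T(404)/((181755/466468)) = -462717/358996 + (23/404)/((181755/466468)) = -462717*1/358996 + (23*(1/404))/((181755*(1/466468))) = -462717/358996 + 23/(404*(181755/466468)) = -462717/358996 + (23/404)*(466468/181755) = -462717/358996 + 2682191/18357255 = -7531318121599/6590181115980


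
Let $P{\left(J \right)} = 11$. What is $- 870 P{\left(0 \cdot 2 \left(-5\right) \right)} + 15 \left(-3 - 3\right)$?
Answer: $-9660$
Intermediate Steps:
$- 870 P{\left(0 \cdot 2 \left(-5\right) \right)} + 15 \left(-3 - 3\right) = \left(-870\right) 11 + 15 \left(-3 - 3\right) = -9570 + 15 \left(-6\right) = -9570 - 90 = -9660$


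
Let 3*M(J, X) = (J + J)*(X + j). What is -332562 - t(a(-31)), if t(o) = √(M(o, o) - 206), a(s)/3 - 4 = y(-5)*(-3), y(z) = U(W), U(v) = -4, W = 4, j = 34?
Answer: -332562 - √2418 ≈ -3.3261e+5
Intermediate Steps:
M(J, X) = 2*J*(34 + X)/3 (M(J, X) = ((J + J)*(X + 34))/3 = ((2*J)*(34 + X))/3 = (2*J*(34 + X))/3 = 2*J*(34 + X)/3)
y(z) = -4
a(s) = 48 (a(s) = 12 + 3*(-4*(-3)) = 12 + 3*12 = 12 + 36 = 48)
t(o) = √(-206 + 2*o*(34 + o)/3) (t(o) = √(2*o*(34 + o)/3 - 206) = √(-206 + 2*o*(34 + o)/3))
-332562 - t(a(-31)) = -332562 - √6*√(-309 + 48*(34 + 48))/3 = -332562 - √6*√(-309 + 48*82)/3 = -332562 - √6*√(-309 + 3936)/3 = -332562 - √6*√3627/3 = -332562 - √6*3*√403/3 = -332562 - √2418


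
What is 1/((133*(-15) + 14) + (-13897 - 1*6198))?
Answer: -1/22076 ≈ -4.5298e-5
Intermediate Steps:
1/((133*(-15) + 14) + (-13897 - 1*6198)) = 1/((-1995 + 14) + (-13897 - 6198)) = 1/(-1981 - 20095) = 1/(-22076) = -1/22076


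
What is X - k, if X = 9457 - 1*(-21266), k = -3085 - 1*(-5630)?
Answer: 28178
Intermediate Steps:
k = 2545 (k = -3085 + 5630 = 2545)
X = 30723 (X = 9457 + 21266 = 30723)
X - k = 30723 - 1*2545 = 30723 - 2545 = 28178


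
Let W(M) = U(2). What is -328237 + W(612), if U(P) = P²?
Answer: -328233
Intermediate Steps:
W(M) = 4 (W(M) = 2² = 4)
-328237 + W(612) = -328237 + 4 = -328233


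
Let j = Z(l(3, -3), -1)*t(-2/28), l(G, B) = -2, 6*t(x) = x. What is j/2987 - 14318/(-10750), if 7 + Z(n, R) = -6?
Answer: 1796320247/1348630500 ≈ 1.3320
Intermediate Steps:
t(x) = x/6
Z(n, R) = -13 (Z(n, R) = -7 - 6 = -13)
j = 13/84 (j = -13*(-2/28)/6 = -13*(-2*1/28)/6 = -13*(-1)/(6*14) = -13*(-1/84) = 13/84 ≈ 0.15476)
j/2987 - 14318/(-10750) = (13/84)/2987 - 14318/(-10750) = (13/84)*(1/2987) - 14318*(-1/10750) = 13/250908 + 7159/5375 = 1796320247/1348630500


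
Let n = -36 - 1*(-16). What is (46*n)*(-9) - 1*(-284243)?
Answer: 292523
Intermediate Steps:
n = -20 (n = -36 + 16 = -20)
(46*n)*(-9) - 1*(-284243) = (46*(-20))*(-9) - 1*(-284243) = -920*(-9) + 284243 = 8280 + 284243 = 292523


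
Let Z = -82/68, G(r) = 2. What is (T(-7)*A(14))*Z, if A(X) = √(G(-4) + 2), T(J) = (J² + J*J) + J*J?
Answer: -6027/17 ≈ -354.53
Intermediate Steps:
T(J) = 3*J² (T(J) = (J² + J²) + J² = 2*J² + J² = 3*J²)
Z = -41/34 (Z = -82*1/68 = -41/34 ≈ -1.2059)
A(X) = 2 (A(X) = √(2 + 2) = √4 = 2)
(T(-7)*A(14))*Z = ((3*(-7)²)*2)*(-41/34) = ((3*49)*2)*(-41/34) = (147*2)*(-41/34) = 294*(-41/34) = -6027/17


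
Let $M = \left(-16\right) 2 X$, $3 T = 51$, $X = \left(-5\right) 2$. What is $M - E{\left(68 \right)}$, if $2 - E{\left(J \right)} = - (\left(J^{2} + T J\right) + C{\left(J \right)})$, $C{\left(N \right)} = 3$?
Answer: $-5465$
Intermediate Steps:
$X = -10$
$T = 17$ ($T = \frac{1}{3} \cdot 51 = 17$)
$E{\left(J \right)} = 5 + J^{2} + 17 J$ ($E{\left(J \right)} = 2 - - (\left(J^{2} + 17 J\right) + 3) = 2 - - (3 + J^{2} + 17 J) = 2 - \left(-3 - J^{2} - 17 J\right) = 2 + \left(3 + J^{2} + 17 J\right) = 5 + J^{2} + 17 J$)
$M = 320$ ($M = \left(-16\right) 2 \left(-10\right) = \left(-32\right) \left(-10\right) = 320$)
$M - E{\left(68 \right)} = 320 - \left(5 + 68^{2} + 17 \cdot 68\right) = 320 - \left(5 + 4624 + 1156\right) = 320 - 5785 = -5465$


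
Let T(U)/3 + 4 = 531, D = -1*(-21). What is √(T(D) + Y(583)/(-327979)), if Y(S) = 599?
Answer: 10*√1700683283818/327979 ≈ 39.762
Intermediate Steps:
D = 21
T(U) = 1581 (T(U) = -12 + 3*531 = -12 + 1593 = 1581)
√(T(D) + Y(583)/(-327979)) = √(1581 + 599/(-327979)) = √(1581 + 599*(-1/327979)) = √(1581 - 599/327979) = √(518534200/327979) = 10*√1700683283818/327979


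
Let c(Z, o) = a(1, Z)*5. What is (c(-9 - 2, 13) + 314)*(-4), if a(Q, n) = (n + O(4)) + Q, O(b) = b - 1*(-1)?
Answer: -1156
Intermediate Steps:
O(b) = 1 + b (O(b) = b + 1 = 1 + b)
a(Q, n) = 5 + Q + n (a(Q, n) = (n + (1 + 4)) + Q = (n + 5) + Q = (5 + n) + Q = 5 + Q + n)
c(Z, o) = 30 + 5*Z (c(Z, o) = (5 + 1 + Z)*5 = (6 + Z)*5 = 30 + 5*Z)
(c(-9 - 2, 13) + 314)*(-4) = ((30 + 5*(-9 - 2)) + 314)*(-4) = ((30 + 5*(-11)) + 314)*(-4) = ((30 - 55) + 314)*(-4) = (-25 + 314)*(-4) = 289*(-4) = -1156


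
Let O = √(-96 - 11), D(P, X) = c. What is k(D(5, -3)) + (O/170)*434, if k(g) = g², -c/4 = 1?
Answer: 16 + 217*I*√107/85 ≈ 16.0 + 26.408*I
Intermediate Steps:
c = -4 (c = -4*1 = -4)
D(P, X) = -4
O = I*√107 (O = √(-107) = I*√107 ≈ 10.344*I)
k(D(5, -3)) + (O/170)*434 = (-4)² + ((I*√107)/170)*434 = 16 + ((I*√107)*(1/170))*434 = 16 + (I*√107/170)*434 = 16 + 217*I*√107/85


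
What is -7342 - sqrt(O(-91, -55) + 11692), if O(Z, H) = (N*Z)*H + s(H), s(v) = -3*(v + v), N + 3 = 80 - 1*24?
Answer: -7342 - sqrt(277287) ≈ -7868.6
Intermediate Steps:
N = 53 (N = -3 + (80 - 1*24) = -3 + (80 - 24) = -3 + 56 = 53)
s(v) = -6*v
O(Z, H) = -6*H + 53*H*Z (O(Z, H) = (53*Z)*H - 6*H = 53*H*Z - 6*H = -6*H + 53*H*Z)
-7342 - sqrt(O(-91, -55) + 11692) = -7342 - sqrt(-55*(-6 + 53*(-91)) + 11692) = -7342 - sqrt(-55*(-6 - 4823) + 11692) = -7342 - sqrt(-55*(-4829) + 11692) = -7342 - sqrt(265595 + 11692) = -7342 - sqrt(277287)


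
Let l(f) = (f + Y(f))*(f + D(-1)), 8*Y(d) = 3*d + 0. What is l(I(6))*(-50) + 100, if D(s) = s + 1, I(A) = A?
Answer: -2375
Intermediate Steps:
D(s) = 1 + s
Y(d) = 3*d/8 (Y(d) = (3*d + 0)/8 = (3*d)/8 = 3*d/8)
l(f) = 11*f**2/8 (l(f) = (f + 3*f/8)*(f + (1 - 1)) = (11*f/8)*(f + 0) = (11*f/8)*f = 11*f**2/8)
l(I(6))*(-50) + 100 = ((11/8)*6**2)*(-50) + 100 = ((11/8)*36)*(-50) + 100 = (99/2)*(-50) + 100 = -2475 + 100 = -2375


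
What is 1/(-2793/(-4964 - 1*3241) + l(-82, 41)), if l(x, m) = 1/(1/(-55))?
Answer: -2735/149494 ≈ -0.018295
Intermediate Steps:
l(x, m) = -55 (l(x, m) = 1/(-1/55) = -55)
1/(-2793/(-4964 - 1*3241) + l(-82, 41)) = 1/(-2793/(-4964 - 1*3241) - 55) = 1/(-2793/(-4964 - 3241) - 55) = 1/(-2793/(-8205) - 55) = 1/(-2793*(-1/8205) - 55) = 1/(931/2735 - 55) = 1/(-149494/2735) = -2735/149494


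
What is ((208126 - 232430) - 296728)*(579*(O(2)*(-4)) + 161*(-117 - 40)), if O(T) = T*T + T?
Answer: 12575786536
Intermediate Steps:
O(T) = T + T**2 (O(T) = T**2 + T = T + T**2)
((208126 - 232430) - 296728)*(579*(O(2)*(-4)) + 161*(-117 - 40)) = ((208126 - 232430) - 296728)*(579*((2*(1 + 2))*(-4)) + 161*(-117 - 40)) = (-24304 - 296728)*(579*((2*3)*(-4)) + 161*(-157)) = -321032*(579*(6*(-4)) - 25277) = -321032*(579*(-24) - 25277) = -321032*(-13896 - 25277) = -321032*(-39173) = 12575786536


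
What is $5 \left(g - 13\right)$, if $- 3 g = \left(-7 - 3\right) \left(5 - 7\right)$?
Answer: $- \frac{295}{3} \approx -98.333$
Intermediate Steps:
$g = - \frac{20}{3}$ ($g = - \frac{\left(-7 - 3\right) \left(5 - 7\right)}{3} = - \frac{\left(-10\right) \left(-2\right)}{3} = \left(- \frac{1}{3}\right) 20 = - \frac{20}{3} \approx -6.6667$)
$5 \left(g - 13\right) = 5 \left(- \frac{20}{3} - 13\right) = 5 \left(- \frac{59}{3}\right) = - \frac{295}{3}$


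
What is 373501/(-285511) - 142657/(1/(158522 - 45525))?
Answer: -4602383938096320/285511 ≈ -1.6120e+10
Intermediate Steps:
373501/(-285511) - 142657/(1/(158522 - 45525)) = 373501*(-1/285511) - 142657/(1/112997) = -373501/285511 - 142657/1/112997 = -373501/285511 - 142657*112997 = -373501/285511 - 16119813029 = -4602383938096320/285511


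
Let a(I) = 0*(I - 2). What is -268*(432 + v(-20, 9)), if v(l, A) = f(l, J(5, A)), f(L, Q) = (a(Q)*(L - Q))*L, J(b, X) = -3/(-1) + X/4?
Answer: -115776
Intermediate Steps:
J(b, X) = 3 + X/4 (J(b, X) = -3*(-1) + X*(¼) = 3 + X/4)
a(I) = 0 (a(I) = 0*(-2 + I) = 0)
f(L, Q) = 0 (f(L, Q) = (0*(L - Q))*L = 0*L = 0)
v(l, A) = 0
-268*(432 + v(-20, 9)) = -268*(432 + 0) = -268*432 = -115776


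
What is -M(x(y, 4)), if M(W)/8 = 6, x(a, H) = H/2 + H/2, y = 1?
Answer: -48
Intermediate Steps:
x(a, H) = H (x(a, H) = H*(½) + H*(½) = H/2 + H/2 = H)
M(W) = 48 (M(W) = 8*6 = 48)
-M(x(y, 4)) = -1*48 = -48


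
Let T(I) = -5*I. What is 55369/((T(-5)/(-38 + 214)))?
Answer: 9744944/25 ≈ 3.8980e+5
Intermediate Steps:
55369/((T(-5)/(-38 + 214))) = 55369/(((-5*(-5))/(-38 + 214))) = 55369/((25/176)) = 55369/(((1/176)*25)) = 55369/(25/176) = 55369*(176/25) = 9744944/25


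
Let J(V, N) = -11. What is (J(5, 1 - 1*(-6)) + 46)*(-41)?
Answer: -1435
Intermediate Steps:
(J(5, 1 - 1*(-6)) + 46)*(-41) = (-11 + 46)*(-41) = 35*(-41) = -1435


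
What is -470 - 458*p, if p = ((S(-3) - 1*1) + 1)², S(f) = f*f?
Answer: -37568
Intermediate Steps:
S(f) = f²
p = 81 (p = (((-3)² - 1*1) + 1)² = ((9 - 1) + 1)² = (8 + 1)² = 9² = 81)
-470 - 458*p = -470 - 458*81 = -470 - 37098 = -37568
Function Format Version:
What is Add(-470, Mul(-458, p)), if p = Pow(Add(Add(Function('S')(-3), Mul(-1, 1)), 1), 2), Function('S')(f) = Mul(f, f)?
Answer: -37568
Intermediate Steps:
Function('S')(f) = Pow(f, 2)
p = 81 (p = Pow(Add(Add(Pow(-3, 2), Mul(-1, 1)), 1), 2) = Pow(Add(Add(9, -1), 1), 2) = Pow(Add(8, 1), 2) = Pow(9, 2) = 81)
Add(-470, Mul(-458, p)) = Add(-470, Mul(-458, 81)) = Add(-470, -37098) = -37568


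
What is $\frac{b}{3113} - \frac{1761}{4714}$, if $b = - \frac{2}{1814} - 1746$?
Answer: $- \frac{12437366473}{13309936574} \approx -0.93444$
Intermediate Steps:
$b = - \frac{1583623}{907}$ ($b = \left(-2\right) \frac{1}{1814} - 1746 = - \frac{1}{907} - 1746 = - \frac{1583623}{907} \approx -1746.0$)
$\frac{b}{3113} - \frac{1761}{4714} = - \frac{1583623}{907 \cdot 3113} - \frac{1761}{4714} = \left(- \frac{1583623}{907}\right) \frac{1}{3113} - \frac{1761}{4714} = - \frac{1583623}{2823491} - \frac{1761}{4714} = - \frac{12437366473}{13309936574}$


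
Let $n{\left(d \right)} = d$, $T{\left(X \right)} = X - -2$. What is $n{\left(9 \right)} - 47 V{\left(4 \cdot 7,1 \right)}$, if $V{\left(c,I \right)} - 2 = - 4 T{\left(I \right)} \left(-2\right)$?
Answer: $-1213$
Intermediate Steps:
$T{\left(X \right)} = 2 + X$ ($T{\left(X \right)} = X + 2 = 2 + X$)
$V{\left(c,I \right)} = 18 + 8 I$ ($V{\left(c,I \right)} = 2 + - 4 \left(2 + I\right) \left(-2\right) = 2 + \left(-8 - 4 I\right) \left(-2\right) = 2 + \left(16 + 8 I\right) = 18 + 8 I$)
$n{\left(9 \right)} - 47 V{\left(4 \cdot 7,1 \right)} = 9 - 47 \left(18 + 8 \cdot 1\right) = 9 - 47 \left(18 + 8\right) = 9 - 1222 = -1213$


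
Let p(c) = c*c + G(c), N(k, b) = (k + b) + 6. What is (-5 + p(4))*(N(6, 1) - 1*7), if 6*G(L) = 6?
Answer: 72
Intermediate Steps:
N(k, b) = 6 + b + k (N(k, b) = (b + k) + 6 = 6 + b + k)
G(L) = 1 (G(L) = (⅙)*6 = 1)
p(c) = 1 + c² (p(c) = c*c + 1 = c² + 1 = 1 + c²)
(-5 + p(4))*(N(6, 1) - 1*7) = (-5 + (1 + 4²))*((6 + 1 + 6) - 1*7) = (-5 + (1 + 16))*(13 - 7) = (-5 + 17)*6 = 12*6 = 72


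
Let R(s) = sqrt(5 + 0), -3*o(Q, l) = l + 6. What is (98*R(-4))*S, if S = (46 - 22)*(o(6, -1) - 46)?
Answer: -112112*sqrt(5) ≈ -2.5069e+5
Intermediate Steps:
o(Q, l) = -2 - l/3 (o(Q, l) = -(l + 6)/3 = -(6 + l)/3 = -2 - l/3)
R(s) = sqrt(5)
S = -1144 (S = (46 - 22)*((-2 - 1/3*(-1)) - 46) = 24*((-2 + 1/3) - 46) = 24*(-5/3 - 46) = 24*(-143/3) = -1144)
(98*R(-4))*S = (98*sqrt(5))*(-1144) = -112112*sqrt(5)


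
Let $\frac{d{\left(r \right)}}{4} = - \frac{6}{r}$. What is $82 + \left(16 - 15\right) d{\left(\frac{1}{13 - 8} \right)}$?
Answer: $-38$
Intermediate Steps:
$d{\left(r \right)} = - \frac{24}{r}$ ($d{\left(r \right)} = 4 \left(- \frac{6}{r}\right) = - \frac{24}{r}$)
$82 + \left(16 - 15\right) d{\left(\frac{1}{13 - 8} \right)} = 82 + \left(16 - 15\right) \left(- \frac{24}{\frac{1}{13 - 8}}\right) = 82 + \left(16 - 15\right) \left(- \frac{24}{\frac{1}{5}}\right) = 82 + 1 \left(- 24 \frac{1}{\frac{1}{5}}\right) = 82 + 1 \left(\left(-24\right) 5\right) = 82 + 1 \left(-120\right) = 82 - 120 = -38$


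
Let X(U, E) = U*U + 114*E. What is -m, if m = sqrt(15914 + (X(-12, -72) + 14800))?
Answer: -5*sqrt(906) ≈ -150.50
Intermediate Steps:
X(U, E) = U**2 + 114*E
m = 5*sqrt(906) (m = sqrt(15914 + (((-12)**2 + 114*(-72)) + 14800)) = sqrt(15914 + ((144 - 8208) + 14800)) = sqrt(15914 + (-8064 + 14800)) = sqrt(15914 + 6736) = sqrt(22650) = 5*sqrt(906) ≈ 150.50)
-m = -5*sqrt(906)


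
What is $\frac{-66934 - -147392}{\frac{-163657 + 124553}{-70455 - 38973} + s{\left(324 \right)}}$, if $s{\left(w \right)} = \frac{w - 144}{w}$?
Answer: $\frac{6603268518}{74923} \approx 88134.0$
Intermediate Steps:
$s{\left(w \right)} = \frac{-144 + w}{w}$
$\frac{-66934 - -147392}{\frac{-163657 + 124553}{-70455 - 38973} + s{\left(324 \right)}} = \frac{-66934 - -147392}{\frac{-163657 + 124553}{-70455 - 38973} + \frac{-144 + 324}{324}} = \frac{-66934 + 147392}{- \frac{39104}{-109428} + \frac{1}{324} \cdot 180} = \frac{80458}{\left(-39104\right) \left(- \frac{1}{109428}\right) + \frac{5}{9}} = \frac{80458}{\frac{9776}{27357} + \frac{5}{9}} = \frac{80458}{\frac{74923}{82071}} = 80458 \cdot \frac{82071}{74923} = \frac{6603268518}{74923}$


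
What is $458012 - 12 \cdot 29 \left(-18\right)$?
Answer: $464276$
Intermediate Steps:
$458012 - 12 \cdot 29 \left(-18\right) = 458012 - 348 \left(-18\right) = 458012 - -6264 = 458012 + 6264 = 464276$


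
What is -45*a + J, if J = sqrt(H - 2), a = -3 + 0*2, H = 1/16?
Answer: 135 + I*sqrt(31)/4 ≈ 135.0 + 1.3919*I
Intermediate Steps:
H = 1/16 ≈ 0.062500
a = -3 (a = -3 + 0 = -3)
J = I*sqrt(31)/4 (J = sqrt(1/16 - 2) = sqrt(-31/16) = I*sqrt(31)/4 ≈ 1.3919*I)
-45*a + J = -45*(-3) + I*sqrt(31)/4 = 135 + I*sqrt(31)/4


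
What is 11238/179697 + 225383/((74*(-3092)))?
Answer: -12643101549/13705370392 ≈ -0.92249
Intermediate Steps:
11238/179697 + 225383/((74*(-3092))) = 11238*(1/179697) + 225383/(-228808) = 3746/59899 + 225383*(-1/228808) = 3746/59899 - 225383/228808 = -12643101549/13705370392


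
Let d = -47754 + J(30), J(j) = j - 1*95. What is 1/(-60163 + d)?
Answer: -1/107982 ≈ -9.2608e-6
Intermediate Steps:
J(j) = -95 + j (J(j) = j - 95 = -95 + j)
d = -47819 (d = -47754 + (-95 + 30) = -47754 - 65 = -47819)
1/(-60163 + d) = 1/(-60163 - 47819) = 1/(-107982) = -1/107982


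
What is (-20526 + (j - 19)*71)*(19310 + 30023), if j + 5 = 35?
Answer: -974080085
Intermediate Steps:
j = 30 (j = -5 + 35 = 30)
(-20526 + (j - 19)*71)*(19310 + 30023) = (-20526 + (30 - 19)*71)*(19310 + 30023) = (-20526 + 11*71)*49333 = (-20526 + 781)*49333 = -19745*49333 = -974080085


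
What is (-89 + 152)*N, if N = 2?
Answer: 126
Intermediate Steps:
(-89 + 152)*N = (-89 + 152)*2 = 63*2 = 126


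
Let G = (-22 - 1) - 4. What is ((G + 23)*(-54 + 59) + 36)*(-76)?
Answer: -1216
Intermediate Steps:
G = -27 (G = -23 - 4 = -27)
((G + 23)*(-54 + 59) + 36)*(-76) = ((-27 + 23)*(-54 + 59) + 36)*(-76) = (-4*5 + 36)*(-76) = (-20 + 36)*(-76) = 16*(-76) = -1216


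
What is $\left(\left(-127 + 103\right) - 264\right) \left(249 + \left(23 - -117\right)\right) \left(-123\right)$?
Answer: $13779936$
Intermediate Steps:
$\left(\left(-127 + 103\right) - 264\right) \left(249 + \left(23 - -117\right)\right) \left(-123\right) = \left(-24 - 264\right) \left(249 + \left(23 + 117\right)\right) \left(-123\right) = - 288 \left(249 + 140\right) \left(-123\right) = \left(-288\right) 389 \left(-123\right) = \left(-112032\right) \left(-123\right) = 13779936$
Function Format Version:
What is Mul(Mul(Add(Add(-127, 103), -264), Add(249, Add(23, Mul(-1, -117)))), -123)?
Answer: 13779936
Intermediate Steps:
Mul(Mul(Add(Add(-127, 103), -264), Add(249, Add(23, Mul(-1, -117)))), -123) = Mul(Mul(Add(-24, -264), Add(249, Add(23, 117))), -123) = Mul(Mul(-288, Add(249, 140)), -123) = Mul(Mul(-288, 389), -123) = Mul(-112032, -123) = 13779936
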